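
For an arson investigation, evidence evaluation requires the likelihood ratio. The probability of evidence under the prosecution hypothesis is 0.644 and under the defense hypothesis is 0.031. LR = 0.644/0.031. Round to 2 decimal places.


Likelihood ratio calculation:
LR = P(E|Hp) / P(E|Hd)
LR = 0.644 / 0.031
LR = 20.77

20.77


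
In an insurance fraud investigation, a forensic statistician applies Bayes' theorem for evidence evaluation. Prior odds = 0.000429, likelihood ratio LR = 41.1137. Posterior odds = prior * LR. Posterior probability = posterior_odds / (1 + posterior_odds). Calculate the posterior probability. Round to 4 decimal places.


Bayesian evidence evaluation:
Posterior odds = prior_odds * LR = 0.000429 * 41.1137 = 0.01763778
Posterior probability = posterior_odds / (1 + posterior_odds)
= 0.01763778 / (1 + 0.01763778)
= 0.01763778 / 1.01763778
= 0.0173

0.0173


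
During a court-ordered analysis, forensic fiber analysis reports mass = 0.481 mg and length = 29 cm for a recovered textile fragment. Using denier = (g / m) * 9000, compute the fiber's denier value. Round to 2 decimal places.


Denier calculation:
Mass in grams = 0.481 mg / 1000 = 0.000481 g
Length in meters = 29 cm / 100 = 0.29 m
Linear density = mass / length = 0.000481 / 0.29 = 0.00165862 g/m
Denier = (g/m) * 9000 = 0.00165862 * 9000 = 14.93

14.93


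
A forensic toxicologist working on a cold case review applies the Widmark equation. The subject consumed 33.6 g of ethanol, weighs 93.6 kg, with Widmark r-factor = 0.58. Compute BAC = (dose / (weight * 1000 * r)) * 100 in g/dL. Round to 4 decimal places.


Applying the Widmark formula:
BAC = (dose_g / (body_wt * 1000 * r)) * 100
Denominator = 93.6 * 1000 * 0.58 = 54288
BAC = (33.6 / 54288) * 100
BAC = 0.0619 g/dL

0.0619


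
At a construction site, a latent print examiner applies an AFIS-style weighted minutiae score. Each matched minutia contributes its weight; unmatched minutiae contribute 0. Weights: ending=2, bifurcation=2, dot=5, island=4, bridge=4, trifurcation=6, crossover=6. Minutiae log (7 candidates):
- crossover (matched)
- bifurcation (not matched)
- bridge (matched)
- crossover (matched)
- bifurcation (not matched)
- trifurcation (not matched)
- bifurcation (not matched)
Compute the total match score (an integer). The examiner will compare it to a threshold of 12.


Weighted minutiae match score:
  crossover: matched, +6 (running total 6)
  bifurcation: not matched, +0
  bridge: matched, +4 (running total 10)
  crossover: matched, +6 (running total 16)
  bifurcation: not matched, +0
  trifurcation: not matched, +0
  bifurcation: not matched, +0
Total score = 16
Threshold = 12; verdict = identification

16


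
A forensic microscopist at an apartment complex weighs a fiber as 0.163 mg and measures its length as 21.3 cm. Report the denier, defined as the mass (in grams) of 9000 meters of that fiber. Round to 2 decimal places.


Denier calculation:
Mass in grams = 0.163 mg / 1000 = 0.000163 g
Length in meters = 21.3 cm / 100 = 0.213 m
Linear density = mass / length = 0.000163 / 0.213 = 0.00076526 g/m
Denier = (g/m) * 9000 = 0.00076526 * 9000 = 6.89

6.89


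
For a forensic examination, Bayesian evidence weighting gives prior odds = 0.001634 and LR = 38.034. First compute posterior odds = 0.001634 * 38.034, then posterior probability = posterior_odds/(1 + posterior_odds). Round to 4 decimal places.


Bayesian evidence evaluation:
Posterior odds = prior_odds * LR = 0.001634 * 38.034 = 0.06214756
Posterior probability = posterior_odds / (1 + posterior_odds)
= 0.06214756 / (1 + 0.06214756)
= 0.06214756 / 1.06214756
= 0.0585

0.0585


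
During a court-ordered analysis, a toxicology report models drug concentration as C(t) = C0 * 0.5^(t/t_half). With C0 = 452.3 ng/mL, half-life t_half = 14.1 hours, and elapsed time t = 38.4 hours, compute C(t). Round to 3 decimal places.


Drug concentration decay:
Number of half-lives = t / t_half = 38.4 / 14.1 = 2.723404
Decay factor = 0.5^2.723404 = 0.15141668
C(t) = 452.3 * 0.15141668 = 68.486 ng/mL

68.486


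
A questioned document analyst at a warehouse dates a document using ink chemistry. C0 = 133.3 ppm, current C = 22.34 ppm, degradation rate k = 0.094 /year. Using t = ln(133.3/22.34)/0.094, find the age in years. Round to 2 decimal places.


Document age estimation:
C0/C = 133.3 / 22.34 = 5.966876
ln(C0/C) = 1.786224
t = 1.786224 / 0.094 = 19.00 years

19.00


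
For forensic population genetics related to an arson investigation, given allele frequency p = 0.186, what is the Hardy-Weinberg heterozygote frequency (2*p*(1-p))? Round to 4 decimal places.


Hardy-Weinberg heterozygote frequency:
q = 1 - p = 1 - 0.186 = 0.814
2pq = 2 * 0.186 * 0.814 = 0.3028

0.3028


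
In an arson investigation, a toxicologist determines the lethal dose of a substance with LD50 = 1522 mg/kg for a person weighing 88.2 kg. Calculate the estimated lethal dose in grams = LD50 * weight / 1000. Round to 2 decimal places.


Lethal dose calculation:
Lethal dose = LD50 * body_weight / 1000
= 1522 * 88.2 / 1000
= 134240.4 / 1000
= 134.24 g

134.24


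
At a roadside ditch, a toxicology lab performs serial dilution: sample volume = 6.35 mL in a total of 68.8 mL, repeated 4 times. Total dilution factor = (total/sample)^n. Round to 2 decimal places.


Dilution factor calculation:
Single dilution = V_total / V_sample = 68.8 / 6.35 ≈ 10.834646
Number of dilutions = 4
Total DF = (68.8 / 6.35)^4 (full precision, rounded at the end) = 13780.31

13780.31


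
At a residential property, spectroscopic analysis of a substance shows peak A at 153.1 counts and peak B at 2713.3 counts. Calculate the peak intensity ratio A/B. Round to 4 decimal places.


Spectral peak ratio:
Peak A = 153.1 counts
Peak B = 2713.3 counts
Ratio = 153.1 / 2713.3 = 0.0564

0.0564


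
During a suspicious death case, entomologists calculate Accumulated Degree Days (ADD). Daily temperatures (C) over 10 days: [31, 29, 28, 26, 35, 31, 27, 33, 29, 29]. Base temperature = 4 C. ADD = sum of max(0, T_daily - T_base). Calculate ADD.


Computing ADD day by day:
Day 1: max(0, 31 - 4) = 27
Day 2: max(0, 29 - 4) = 25
Day 3: max(0, 28 - 4) = 24
Day 4: max(0, 26 - 4) = 22
Day 5: max(0, 35 - 4) = 31
Day 6: max(0, 31 - 4) = 27
Day 7: max(0, 27 - 4) = 23
Day 8: max(0, 33 - 4) = 29
Day 9: max(0, 29 - 4) = 25
Day 10: max(0, 29 - 4) = 25
Total ADD = 258

258


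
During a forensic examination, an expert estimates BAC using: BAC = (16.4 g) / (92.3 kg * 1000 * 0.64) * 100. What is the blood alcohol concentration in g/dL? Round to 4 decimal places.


Applying the Widmark formula:
BAC = (dose_g / (body_wt * 1000 * r)) * 100
Denominator = 92.3 * 1000 * 0.64 = 59072
BAC = (16.4 / 59072) * 100
BAC = 0.0278 g/dL

0.0278


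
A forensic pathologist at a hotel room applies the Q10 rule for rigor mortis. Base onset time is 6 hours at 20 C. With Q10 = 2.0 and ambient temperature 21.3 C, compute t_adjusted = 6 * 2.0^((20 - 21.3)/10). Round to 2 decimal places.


Rigor mortis time adjustment:
Exponent = (T_ref - T_actual) / 10 = (20 - 21.3) / 10 = -0.13
Q10 factor = 2.0^-0.13 = 0.91383
t_adjusted = 6 * 0.91383 = 5.48 hours

5.48


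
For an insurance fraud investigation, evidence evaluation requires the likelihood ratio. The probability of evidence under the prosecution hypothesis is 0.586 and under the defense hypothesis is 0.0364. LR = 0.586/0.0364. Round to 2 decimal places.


Likelihood ratio calculation:
LR = P(E|Hp) / P(E|Hd)
LR = 0.586 / 0.0364
LR = 16.10

16.10


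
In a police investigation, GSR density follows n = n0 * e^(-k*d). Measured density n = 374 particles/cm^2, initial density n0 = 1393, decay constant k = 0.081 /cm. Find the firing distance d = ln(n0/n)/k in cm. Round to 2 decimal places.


GSR distance calculation:
n0/n = 1393 / 374 = 3.724599
ln(n0/n) = 1.314959
d = 1.314959 / 0.081 = 16.23 cm

16.23


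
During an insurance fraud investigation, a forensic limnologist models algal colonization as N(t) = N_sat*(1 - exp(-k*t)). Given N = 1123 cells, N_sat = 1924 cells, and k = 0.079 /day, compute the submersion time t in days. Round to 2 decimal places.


PMSI from diatom colonization curve:
N / N_sat = 1123 / 1924 = 0.58368
1 - N/N_sat = 0.41632
ln(1 - N/N_sat) = -0.876301
t = -ln(1 - N/N_sat) / k = -(-0.876301) / 0.079 = 11.09 days

11.09


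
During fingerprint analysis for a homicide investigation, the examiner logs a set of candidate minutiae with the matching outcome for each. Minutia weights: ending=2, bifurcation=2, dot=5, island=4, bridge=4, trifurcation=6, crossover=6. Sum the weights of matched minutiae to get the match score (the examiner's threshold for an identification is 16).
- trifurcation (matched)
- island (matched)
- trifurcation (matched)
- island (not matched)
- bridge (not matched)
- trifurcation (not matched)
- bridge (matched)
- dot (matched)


Weighted minutiae match score:
  trifurcation: matched, +6 (running total 6)
  island: matched, +4 (running total 10)
  trifurcation: matched, +6 (running total 16)
  island: not matched, +0
  bridge: not matched, +0
  trifurcation: not matched, +0
  bridge: matched, +4 (running total 20)
  dot: matched, +5 (running total 25)
Total score = 25
Threshold = 16; verdict = identification

25


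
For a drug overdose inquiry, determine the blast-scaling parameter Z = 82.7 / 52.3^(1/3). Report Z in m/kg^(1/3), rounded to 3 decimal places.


Scaled distance calculation:
W^(1/3) = 52.3^(1/3) = 3.739675
Z = R / W^(1/3) = 82.7 / 3.739675
Z = 22.114 m/kg^(1/3)

22.114


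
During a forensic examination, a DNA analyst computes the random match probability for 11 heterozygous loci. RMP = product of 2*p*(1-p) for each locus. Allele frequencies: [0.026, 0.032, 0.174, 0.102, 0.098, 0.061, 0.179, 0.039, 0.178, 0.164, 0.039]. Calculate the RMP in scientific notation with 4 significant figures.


Computing RMP for 11 loci:
Locus 1: 2 * 0.026 * 0.974 = 0.050648
Locus 2: 2 * 0.032 * 0.968 = 0.061952
Locus 3: 2 * 0.174 * 0.826 = 0.287448
Locus 4: 2 * 0.102 * 0.898 = 0.183192
Locus 5: 2 * 0.098 * 0.902 = 0.176792
Locus 6: 2 * 0.061 * 0.939 = 0.114558
Locus 7: 2 * 0.179 * 0.821 = 0.293918
Locus 8: 2 * 0.039 * 0.961 = 0.074958
Locus 9: 2 * 0.178 * 0.822 = 0.292632
Locus 10: 2 * 0.164 * 0.836 = 0.274208
Locus 11: 2 * 0.039 * 0.961 = 0.074958
RMP = 4.434e-10

4.434e-10


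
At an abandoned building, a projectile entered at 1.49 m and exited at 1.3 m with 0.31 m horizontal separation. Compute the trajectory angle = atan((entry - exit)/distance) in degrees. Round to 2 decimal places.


Bullet trajectory angle:
Height difference = 1.49 - 1.3 = 0.19 m
angle = atan(0.19 / 0.31)
angle = atan(0.612903)
angle = 31.50 degrees

31.50


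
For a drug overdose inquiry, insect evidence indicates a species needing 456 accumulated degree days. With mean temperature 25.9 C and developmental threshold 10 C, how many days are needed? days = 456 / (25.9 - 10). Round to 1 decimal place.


Insect development time:
Effective temperature = avg_temp - T_base = 25.9 - 10 = 15.9 C
Days = ADD / effective_temp = 456 / 15.9 = 28.7 days

28.7


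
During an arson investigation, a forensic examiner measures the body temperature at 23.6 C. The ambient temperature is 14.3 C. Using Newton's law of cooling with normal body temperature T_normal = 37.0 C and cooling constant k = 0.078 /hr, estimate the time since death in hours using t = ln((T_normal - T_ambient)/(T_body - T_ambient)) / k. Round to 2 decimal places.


Using Newton's law of cooling:
t = ln((T_normal - T_ambient) / (T_body - T_ambient)) / k
T_normal - T_ambient = 22.7
T_body - T_ambient = 9.3
Ratio = 2.44086
ln(ratio) = 0.89235
t = 0.89235 / 0.078 = 11.44 hours

11.44


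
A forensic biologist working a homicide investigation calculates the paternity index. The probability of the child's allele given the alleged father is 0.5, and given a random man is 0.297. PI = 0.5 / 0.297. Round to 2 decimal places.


Paternity Index calculation:
PI = P(allele|father) / P(allele|random)
PI = 0.5 / 0.297
PI = 1.68

1.68


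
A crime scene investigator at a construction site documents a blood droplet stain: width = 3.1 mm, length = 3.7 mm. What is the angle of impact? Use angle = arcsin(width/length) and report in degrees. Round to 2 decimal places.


Blood spatter impact angle calculation:
width / length = 3.1 / 3.7 = 0.837838
angle = arcsin(0.837838)
angle = 56.91 degrees

56.91


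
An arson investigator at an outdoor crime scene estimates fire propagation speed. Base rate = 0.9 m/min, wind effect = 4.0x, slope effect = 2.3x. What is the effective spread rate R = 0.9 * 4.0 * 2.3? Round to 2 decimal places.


Fire spread rate calculation:
R = R0 * wind_factor * slope_factor
= 0.9 * 4.0 * 2.3
= 3.6 * 2.3
= 8.28 m/min

8.28


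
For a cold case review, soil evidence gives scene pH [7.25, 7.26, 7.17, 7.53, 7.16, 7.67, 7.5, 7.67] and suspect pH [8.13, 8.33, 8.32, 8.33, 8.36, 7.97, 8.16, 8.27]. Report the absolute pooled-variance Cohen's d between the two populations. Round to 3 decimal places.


Pooled-variance Cohen's d for soil pH comparison:
Scene mean = 59.21 / 8 = 7.40125
Suspect mean = 65.87 / 8 = 8.23375
Scene sample variance s_s^2 = 0.04647
Suspect sample variance s_c^2 = 0.018427
Pooled variance = ((n_s-1)*s_s^2 + (n_c-1)*s_c^2) / (n_s + n_c - 2) = 0.032448
Pooled SD = sqrt(0.032448) = 0.180133
Mean difference = -0.8325
|d| = |-0.8325| / 0.180133 = 4.622

4.622


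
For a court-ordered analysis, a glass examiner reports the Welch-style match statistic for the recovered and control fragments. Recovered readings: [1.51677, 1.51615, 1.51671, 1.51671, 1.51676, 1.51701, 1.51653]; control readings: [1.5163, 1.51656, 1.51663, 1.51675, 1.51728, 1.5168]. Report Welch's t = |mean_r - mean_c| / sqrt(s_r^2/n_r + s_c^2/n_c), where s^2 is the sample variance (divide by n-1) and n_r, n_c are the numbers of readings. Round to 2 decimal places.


Welch's t-criterion for glass RI comparison:
Recovered mean = sum / n_r = 10.61664 / 7 = 1.5166629
Control mean = sum / n_c = 9.10032 / 6 = 1.51672
Recovered sample variance s_r^2 = 7.10905e-08
Control sample variance s_c^2 = 1.062e-07
Welch SE (unpooled) = sqrt(s_r^2/n_r + s_c^2/n_c) = sqrt(1.01558e-08 + 1.77e-08) = sqrt(2.78558e-08) = 0.000166901
|mean_r - mean_c| = 5.71429e-05
t = 5.71429e-05 / 0.000166901 = 0.34

0.34


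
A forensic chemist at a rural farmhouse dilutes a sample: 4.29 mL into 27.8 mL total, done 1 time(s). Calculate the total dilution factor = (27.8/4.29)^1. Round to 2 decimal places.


Dilution factor calculation:
Single dilution = V_total / V_sample = 27.8 / 4.29 ≈ 6.480186
Number of dilutions = 1
Total DF = (27.8 / 4.29)^1 (full precision, rounded at the end) = 6.48

6.48


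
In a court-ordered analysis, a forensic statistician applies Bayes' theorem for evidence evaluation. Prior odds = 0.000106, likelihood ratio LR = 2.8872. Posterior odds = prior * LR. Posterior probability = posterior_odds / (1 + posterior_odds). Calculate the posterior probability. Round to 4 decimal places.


Bayesian evidence evaluation:
Posterior odds = prior_odds * LR = 0.000106 * 2.8872 = 0.0003060432
Posterior probability = posterior_odds / (1 + posterior_odds)
= 0.0003060432 / (1 + 0.0003060432)
= 0.0003060432 / 1.0003060432
= 0.0003

0.0003


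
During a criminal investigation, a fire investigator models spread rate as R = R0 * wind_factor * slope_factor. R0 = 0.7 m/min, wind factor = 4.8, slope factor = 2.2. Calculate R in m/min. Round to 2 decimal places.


Fire spread rate calculation:
R = R0 * wind_factor * slope_factor
= 0.7 * 4.8 * 2.2
= 3.36 * 2.2
= 7.39 m/min

7.39


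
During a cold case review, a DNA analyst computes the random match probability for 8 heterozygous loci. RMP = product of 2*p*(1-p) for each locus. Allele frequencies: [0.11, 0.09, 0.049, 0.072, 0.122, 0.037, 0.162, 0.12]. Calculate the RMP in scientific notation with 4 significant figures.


Computing RMP for 8 loci:
Locus 1: 2 * 0.11 * 0.89 = 0.1958
Locus 2: 2 * 0.09 * 0.91 = 0.1638
Locus 3: 2 * 0.049 * 0.951 = 0.093198
Locus 4: 2 * 0.072 * 0.928 = 0.133632
Locus 5: 2 * 0.122 * 0.878 = 0.214232
Locus 6: 2 * 0.037 * 0.963 = 0.071262
Locus 7: 2 * 0.162 * 0.838 = 0.271512
Locus 8: 2 * 0.12 * 0.88 = 0.2112
RMP = 3.497e-07

3.497e-07


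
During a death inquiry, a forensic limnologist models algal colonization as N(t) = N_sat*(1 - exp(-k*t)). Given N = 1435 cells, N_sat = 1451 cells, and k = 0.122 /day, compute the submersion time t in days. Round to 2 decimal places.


PMSI from diatom colonization curve:
N / N_sat = 1435 / 1451 = 0.988973
1 - N/N_sat = 0.011027
ln(1 - N/N_sat) = -4.507408
t = -ln(1 - N/N_sat) / k = -(-4.507408) / 0.122 = 36.95 days

36.95


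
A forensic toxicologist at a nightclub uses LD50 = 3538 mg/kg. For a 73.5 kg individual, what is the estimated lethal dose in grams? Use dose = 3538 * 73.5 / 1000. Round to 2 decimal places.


Lethal dose calculation:
Lethal dose = LD50 * body_weight / 1000
= 3538 * 73.5 / 1000
= 260043 / 1000
= 260.04 g

260.04


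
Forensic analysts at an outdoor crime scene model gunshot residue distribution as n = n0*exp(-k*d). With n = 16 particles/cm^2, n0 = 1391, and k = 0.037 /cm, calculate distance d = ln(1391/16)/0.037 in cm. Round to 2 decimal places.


GSR distance calculation:
n0/n = 1391 / 16 = 86.9375
ln(n0/n) = 4.465189
d = 4.465189 / 0.037 = 120.68 cm

120.68


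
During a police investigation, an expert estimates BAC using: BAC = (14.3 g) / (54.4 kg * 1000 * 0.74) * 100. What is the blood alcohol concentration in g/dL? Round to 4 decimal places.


Applying the Widmark formula:
BAC = (dose_g / (body_wt * 1000 * r)) * 100
Denominator = 54.4 * 1000 * 0.74 = 40256
BAC = (14.3 / 40256) * 100
BAC = 0.0355 g/dL

0.0355


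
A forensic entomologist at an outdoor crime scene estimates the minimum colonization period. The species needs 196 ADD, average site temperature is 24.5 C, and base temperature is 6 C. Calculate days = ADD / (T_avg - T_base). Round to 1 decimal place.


Insect development time:
Effective temperature = avg_temp - T_base = 24.5 - 6 = 18.5 C
Days = ADD / effective_temp = 196 / 18.5 = 10.6 days

10.6


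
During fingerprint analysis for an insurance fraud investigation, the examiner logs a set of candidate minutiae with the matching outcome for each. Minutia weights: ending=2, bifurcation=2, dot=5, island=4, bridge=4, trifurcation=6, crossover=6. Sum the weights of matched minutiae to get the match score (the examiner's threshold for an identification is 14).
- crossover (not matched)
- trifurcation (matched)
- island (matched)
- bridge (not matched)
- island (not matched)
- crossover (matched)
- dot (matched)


Weighted minutiae match score:
  crossover: not matched, +0
  trifurcation: matched, +6 (running total 6)
  island: matched, +4 (running total 10)
  bridge: not matched, +0
  island: not matched, +0
  crossover: matched, +6 (running total 16)
  dot: matched, +5 (running total 21)
Total score = 21
Threshold = 14; verdict = identification

21


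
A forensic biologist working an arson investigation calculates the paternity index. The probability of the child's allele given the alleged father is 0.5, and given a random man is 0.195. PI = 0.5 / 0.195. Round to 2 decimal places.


Paternity Index calculation:
PI = P(allele|father) / P(allele|random)
PI = 0.5 / 0.195
PI = 2.56

2.56


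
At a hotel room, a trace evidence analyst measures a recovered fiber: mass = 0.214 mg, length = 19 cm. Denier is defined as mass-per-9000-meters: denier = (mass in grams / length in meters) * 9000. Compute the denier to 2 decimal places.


Denier calculation:
Mass in grams = 0.214 mg / 1000 = 0.000214 g
Length in meters = 19 cm / 100 = 0.19 m
Linear density = mass / length = 0.000214 / 0.19 = 0.00112632 g/m
Denier = (g/m) * 9000 = 0.00112632 * 9000 = 10.14

10.14


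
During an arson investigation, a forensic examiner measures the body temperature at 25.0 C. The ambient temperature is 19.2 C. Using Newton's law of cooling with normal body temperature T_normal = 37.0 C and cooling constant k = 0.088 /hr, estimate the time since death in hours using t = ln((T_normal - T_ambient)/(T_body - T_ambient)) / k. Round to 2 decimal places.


Using Newton's law of cooling:
t = ln((T_normal - T_ambient) / (T_body - T_ambient)) / k
T_normal - T_ambient = 17.8
T_body - T_ambient = 5.8
Ratio = 3.068966
ln(ratio) = 1.121341
t = 1.121341 / 0.088 = 12.74 hours

12.74


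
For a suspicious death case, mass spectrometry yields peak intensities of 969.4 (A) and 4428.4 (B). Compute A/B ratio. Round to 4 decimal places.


Spectral peak ratio:
Peak A = 969.4 counts
Peak B = 4428.4 counts
Ratio = 969.4 / 4428.4 = 0.2189

0.2189


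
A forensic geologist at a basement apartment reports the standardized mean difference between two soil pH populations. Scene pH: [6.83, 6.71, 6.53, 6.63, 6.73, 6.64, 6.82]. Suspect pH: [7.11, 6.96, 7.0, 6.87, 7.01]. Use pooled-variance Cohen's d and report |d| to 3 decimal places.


Pooled-variance Cohen's d for soil pH comparison:
Scene mean = 46.89 / 7 = 6.698571
Suspect mean = 34.95 / 5 = 6.99
Scene sample variance s_s^2 = 0.011614
Suspect sample variance s_c^2 = 0.00755
Pooled variance = ((n_s-1)*s_s^2 + (n_c-1)*s_c^2) / (n_s + n_c - 2) = 0.009989
Pooled SD = sqrt(0.009989) = 0.099945
Mean difference = -0.291429
|d| = |-0.291429| / 0.099945 = 2.916

2.916


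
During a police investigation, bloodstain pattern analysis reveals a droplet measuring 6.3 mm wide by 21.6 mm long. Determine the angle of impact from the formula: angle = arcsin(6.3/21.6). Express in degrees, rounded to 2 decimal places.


Blood spatter impact angle calculation:
width / length = 6.3 / 21.6 = 0.291667
angle = arcsin(0.291667)
angle = 16.96 degrees

16.96


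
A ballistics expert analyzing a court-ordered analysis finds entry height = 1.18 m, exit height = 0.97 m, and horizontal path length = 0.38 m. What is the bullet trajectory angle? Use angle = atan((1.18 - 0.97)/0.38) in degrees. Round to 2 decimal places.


Bullet trajectory angle:
Height difference = 1.18 - 0.97 = 0.21 m
angle = atan(0.21 / 0.38)
angle = atan(0.552632)
angle = 28.93 degrees

28.93


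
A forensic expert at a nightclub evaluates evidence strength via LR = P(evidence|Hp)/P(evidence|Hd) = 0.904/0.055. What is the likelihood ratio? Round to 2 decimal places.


Likelihood ratio calculation:
LR = P(E|Hp) / P(E|Hd)
LR = 0.904 / 0.055
LR = 16.44

16.44


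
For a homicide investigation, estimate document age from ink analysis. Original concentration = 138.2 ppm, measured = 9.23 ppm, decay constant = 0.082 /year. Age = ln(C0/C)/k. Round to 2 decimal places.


Document age estimation:
C0/C = 138.2 / 9.23 = 14.972914
ln(C0/C) = 2.706243
t = 2.706243 / 0.082 = 33.00 years

33.00


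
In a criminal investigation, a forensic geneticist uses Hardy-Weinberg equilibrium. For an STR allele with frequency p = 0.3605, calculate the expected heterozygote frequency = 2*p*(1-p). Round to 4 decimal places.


Hardy-Weinberg heterozygote frequency:
q = 1 - p = 1 - 0.3605 = 0.6395
2pq = 2 * 0.3605 * 0.6395 = 0.4611

0.4611


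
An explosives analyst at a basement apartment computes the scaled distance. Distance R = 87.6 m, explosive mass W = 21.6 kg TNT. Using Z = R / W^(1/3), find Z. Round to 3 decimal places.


Scaled distance calculation:
W^(1/3) = 21.6^(1/3) = 2.784953
Z = R / W^(1/3) = 87.6 / 2.784953
Z = 31.455 m/kg^(1/3)

31.455


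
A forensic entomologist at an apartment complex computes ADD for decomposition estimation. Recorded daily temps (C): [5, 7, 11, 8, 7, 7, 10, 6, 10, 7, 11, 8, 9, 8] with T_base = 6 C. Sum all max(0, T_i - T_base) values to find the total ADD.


Computing ADD day by day:
Day 1: max(0, 5 - 6) = 0
Day 2: max(0, 7 - 6) = 1
Day 3: max(0, 11 - 6) = 5
Day 4: max(0, 8 - 6) = 2
Day 5: max(0, 7 - 6) = 1
Day 6: max(0, 7 - 6) = 1
Day 7: max(0, 10 - 6) = 4
Day 8: max(0, 6 - 6) = 0
Day 9: max(0, 10 - 6) = 4
Day 10: max(0, 7 - 6) = 1
Day 11: max(0, 11 - 6) = 5
Day 12: max(0, 8 - 6) = 2
Day 13: max(0, 9 - 6) = 3
Day 14: max(0, 8 - 6) = 2
Total ADD = 31

31


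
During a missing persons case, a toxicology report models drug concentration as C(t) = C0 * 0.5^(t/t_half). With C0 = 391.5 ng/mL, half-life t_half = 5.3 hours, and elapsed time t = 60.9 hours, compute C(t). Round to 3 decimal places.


Drug concentration decay:
Number of half-lives = t / t_half = 60.9 / 5.3 = 11.490566
Decay factor = 0.5^11.490566 = 0.00034753
C(t) = 391.5 * 0.00034753 = 0.136 ng/mL

0.136


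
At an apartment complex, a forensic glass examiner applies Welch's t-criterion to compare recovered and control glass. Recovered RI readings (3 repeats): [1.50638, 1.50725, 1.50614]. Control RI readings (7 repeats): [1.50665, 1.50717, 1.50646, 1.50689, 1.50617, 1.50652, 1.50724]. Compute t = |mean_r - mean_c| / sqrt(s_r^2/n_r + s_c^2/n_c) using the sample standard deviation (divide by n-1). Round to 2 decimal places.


Welch's t-criterion for glass RI comparison:
Recovered mean = sum / n_r = 4.51977 / 3 = 1.50659
Control mean = sum / n_c = 10.5471 / 7 = 1.5067286
Recovered sample variance s_r^2 = 3.411e-07
Control sample variance s_c^2 = 1.52714e-07
Welch SE (unpooled) = sqrt(s_r^2/n_r + s_c^2/n_c) = sqrt(1.137e-07 + 2.18163e-08) = sqrt(1.35516e-07) = 0.000368125
|mean_r - mean_c| = 0.000138571
t = 0.000138571 / 0.000368125 = 0.38

0.38


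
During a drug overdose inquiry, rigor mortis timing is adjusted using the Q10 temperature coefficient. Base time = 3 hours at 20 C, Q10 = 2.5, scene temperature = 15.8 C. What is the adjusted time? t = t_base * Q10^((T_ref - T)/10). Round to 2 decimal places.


Rigor mortis time adjustment:
Exponent = (T_ref - T_actual) / 10 = (20 - 15.8) / 10 = 0.42
Q10 factor = 2.5^0.42 = 1.46938
t_adjusted = 3 * 1.46938 = 4.41 hours

4.41


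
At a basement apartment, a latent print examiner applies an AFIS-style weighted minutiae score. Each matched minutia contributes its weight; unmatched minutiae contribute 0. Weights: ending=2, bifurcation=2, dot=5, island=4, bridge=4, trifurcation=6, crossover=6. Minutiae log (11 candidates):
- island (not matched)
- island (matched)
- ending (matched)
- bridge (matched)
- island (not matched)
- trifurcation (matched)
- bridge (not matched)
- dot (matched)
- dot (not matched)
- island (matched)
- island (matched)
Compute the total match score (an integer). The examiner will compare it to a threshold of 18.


Weighted minutiae match score:
  island: not matched, +0
  island: matched, +4 (running total 4)
  ending: matched, +2 (running total 6)
  bridge: matched, +4 (running total 10)
  island: not matched, +0
  trifurcation: matched, +6 (running total 16)
  bridge: not matched, +0
  dot: matched, +5 (running total 21)
  dot: not matched, +0
  island: matched, +4 (running total 25)
  island: matched, +4 (running total 29)
Total score = 29
Threshold = 18; verdict = identification

29


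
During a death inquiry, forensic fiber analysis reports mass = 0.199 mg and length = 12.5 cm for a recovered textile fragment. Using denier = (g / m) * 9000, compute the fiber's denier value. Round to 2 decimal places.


Denier calculation:
Mass in grams = 0.199 mg / 1000 = 0.000199 g
Length in meters = 12.5 cm / 100 = 0.125 m
Linear density = mass / length = 0.000199 / 0.125 = 0.001592 g/m
Denier = (g/m) * 9000 = 0.001592 * 9000 = 14.33

14.33


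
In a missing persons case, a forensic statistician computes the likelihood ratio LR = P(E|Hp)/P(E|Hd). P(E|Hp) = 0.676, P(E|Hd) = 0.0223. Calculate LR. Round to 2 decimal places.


Likelihood ratio calculation:
LR = P(E|Hp) / P(E|Hd)
LR = 0.676 / 0.0223
LR = 30.31

30.31


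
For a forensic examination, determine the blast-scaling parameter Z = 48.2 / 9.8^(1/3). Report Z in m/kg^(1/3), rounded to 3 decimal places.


Scaled distance calculation:
W^(1/3) = 9.8^(1/3) = 2.139975
Z = R / W^(1/3) = 48.2 / 2.139975
Z = 22.524 m/kg^(1/3)

22.524


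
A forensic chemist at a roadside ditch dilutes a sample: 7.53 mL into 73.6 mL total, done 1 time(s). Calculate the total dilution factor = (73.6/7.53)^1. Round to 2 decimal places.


Dilution factor calculation:
Single dilution = V_total / V_sample = 73.6 / 7.53 ≈ 9.774236
Number of dilutions = 1
Total DF = (73.6 / 7.53)^1 (full precision, rounded at the end) = 9.77

9.77


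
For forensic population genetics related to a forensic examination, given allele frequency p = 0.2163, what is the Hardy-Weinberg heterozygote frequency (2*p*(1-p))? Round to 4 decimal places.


Hardy-Weinberg heterozygote frequency:
q = 1 - p = 1 - 0.2163 = 0.7837
2pq = 2 * 0.2163 * 0.7837 = 0.3390

0.3390


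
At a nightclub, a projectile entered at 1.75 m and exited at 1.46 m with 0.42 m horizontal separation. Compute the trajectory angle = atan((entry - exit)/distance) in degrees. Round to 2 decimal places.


Bullet trajectory angle:
Height difference = 1.75 - 1.46 = 0.29 m
angle = atan(0.29 / 0.42)
angle = atan(0.690476)
angle = 34.62 degrees

34.62


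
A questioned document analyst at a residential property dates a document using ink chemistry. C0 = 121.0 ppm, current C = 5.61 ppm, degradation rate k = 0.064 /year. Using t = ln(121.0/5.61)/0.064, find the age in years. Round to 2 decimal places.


Document age estimation:
C0/C = 121.0 / 5.61 = 21.568627
ln(C0/C) = 3.07124
t = 3.07124 / 0.064 = 47.99 years

47.99


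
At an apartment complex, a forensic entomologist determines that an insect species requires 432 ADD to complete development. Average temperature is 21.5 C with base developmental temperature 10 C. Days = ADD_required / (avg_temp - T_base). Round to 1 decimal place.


Insect development time:
Effective temperature = avg_temp - T_base = 21.5 - 10 = 11.5 C
Days = ADD / effective_temp = 432 / 11.5 = 37.6 days

37.6


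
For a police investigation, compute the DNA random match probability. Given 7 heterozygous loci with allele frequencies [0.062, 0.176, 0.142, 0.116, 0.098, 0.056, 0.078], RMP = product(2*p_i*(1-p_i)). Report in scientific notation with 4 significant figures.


Computing RMP for 7 loci:
Locus 1: 2 * 0.062 * 0.938 = 0.116312
Locus 2: 2 * 0.176 * 0.824 = 0.290048
Locus 3: 2 * 0.142 * 0.858 = 0.243672
Locus 4: 2 * 0.116 * 0.884 = 0.205088
Locus 5: 2 * 0.098 * 0.902 = 0.176792
Locus 6: 2 * 0.056 * 0.944 = 0.105728
Locus 7: 2 * 0.078 * 0.922 = 0.143832
RMP = 4.533e-06

4.533e-06


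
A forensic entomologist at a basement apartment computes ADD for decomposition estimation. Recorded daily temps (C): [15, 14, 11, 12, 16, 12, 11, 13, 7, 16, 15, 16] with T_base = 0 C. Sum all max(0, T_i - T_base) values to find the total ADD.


Computing ADD day by day:
Day 1: max(0, 15 - 0) = 15
Day 2: max(0, 14 - 0) = 14
Day 3: max(0, 11 - 0) = 11
Day 4: max(0, 12 - 0) = 12
Day 5: max(0, 16 - 0) = 16
Day 6: max(0, 12 - 0) = 12
Day 7: max(0, 11 - 0) = 11
Day 8: max(0, 13 - 0) = 13
Day 9: max(0, 7 - 0) = 7
Day 10: max(0, 16 - 0) = 16
Day 11: max(0, 15 - 0) = 15
Day 12: max(0, 16 - 0) = 16
Total ADD = 158

158


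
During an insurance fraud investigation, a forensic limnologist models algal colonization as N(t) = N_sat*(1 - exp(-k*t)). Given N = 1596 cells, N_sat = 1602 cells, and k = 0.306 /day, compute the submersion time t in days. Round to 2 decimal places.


PMSI from diatom colonization curve:
N / N_sat = 1596 / 1602 = 0.996255
1 - N/N_sat = 0.003745
ln(1 - N/N_sat) = -5.587334
t = -ln(1 - N/N_sat) / k = -(-5.587334) / 0.306 = 18.26 days

18.26


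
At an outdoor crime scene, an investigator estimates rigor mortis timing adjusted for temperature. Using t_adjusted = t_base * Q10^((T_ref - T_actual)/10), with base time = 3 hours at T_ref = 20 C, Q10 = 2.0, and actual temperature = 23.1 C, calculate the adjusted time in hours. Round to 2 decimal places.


Rigor mortis time adjustment:
Exponent = (T_ref - T_actual) / 10 = (20 - 23.1) / 10 = -0.31
Q10 factor = 2.0^-0.31 = 0.80664
t_adjusted = 3 * 0.80664 = 2.42 hours

2.42


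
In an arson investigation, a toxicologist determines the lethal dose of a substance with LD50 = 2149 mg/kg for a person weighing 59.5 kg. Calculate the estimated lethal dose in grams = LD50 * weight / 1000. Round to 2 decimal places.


Lethal dose calculation:
Lethal dose = LD50 * body_weight / 1000
= 2149 * 59.5 / 1000
= 127865.5 / 1000
= 127.87 g

127.87


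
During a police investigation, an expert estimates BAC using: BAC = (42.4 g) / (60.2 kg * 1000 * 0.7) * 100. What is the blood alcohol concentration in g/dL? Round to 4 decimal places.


Applying the Widmark formula:
BAC = (dose_g / (body_wt * 1000 * r)) * 100
Denominator = 60.2 * 1000 * 0.7 = 42140
BAC = (42.4 / 42140) * 100
BAC = 0.1006 g/dL

0.1006


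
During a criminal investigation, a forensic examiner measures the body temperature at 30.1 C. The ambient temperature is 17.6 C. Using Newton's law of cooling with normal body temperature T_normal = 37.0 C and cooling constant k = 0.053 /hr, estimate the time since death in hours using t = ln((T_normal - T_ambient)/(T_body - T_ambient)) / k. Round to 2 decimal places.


Using Newton's law of cooling:
t = ln((T_normal - T_ambient) / (T_body - T_ambient)) / k
T_normal - T_ambient = 19.4
T_body - T_ambient = 12.5
Ratio = 1.552
ln(ratio) = 0.439544
t = 0.439544 / 0.053 = 8.29 hours

8.29


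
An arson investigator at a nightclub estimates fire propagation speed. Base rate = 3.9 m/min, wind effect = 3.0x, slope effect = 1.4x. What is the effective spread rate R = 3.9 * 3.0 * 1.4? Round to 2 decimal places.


Fire spread rate calculation:
R = R0 * wind_factor * slope_factor
= 3.9 * 3.0 * 1.4
= 11.7 * 1.4
= 16.38 m/min

16.38


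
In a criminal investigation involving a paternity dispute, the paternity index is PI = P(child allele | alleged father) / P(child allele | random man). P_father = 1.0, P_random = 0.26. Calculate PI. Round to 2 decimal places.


Paternity Index calculation:
PI = P(allele|father) / P(allele|random)
PI = 1.0 / 0.26
PI = 3.85

3.85


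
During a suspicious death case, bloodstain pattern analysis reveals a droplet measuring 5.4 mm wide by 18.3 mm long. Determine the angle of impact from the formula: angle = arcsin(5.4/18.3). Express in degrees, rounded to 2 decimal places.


Blood spatter impact angle calculation:
width / length = 5.4 / 18.3 = 0.295082
angle = arcsin(0.295082)
angle = 17.16 degrees

17.16


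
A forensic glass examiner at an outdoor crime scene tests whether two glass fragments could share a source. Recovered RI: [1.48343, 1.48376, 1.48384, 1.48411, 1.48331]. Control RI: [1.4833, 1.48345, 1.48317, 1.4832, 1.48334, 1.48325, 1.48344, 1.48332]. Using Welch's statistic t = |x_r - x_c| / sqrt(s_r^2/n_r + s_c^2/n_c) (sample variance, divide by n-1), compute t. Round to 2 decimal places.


Welch's t-criterion for glass RI comparison:
Recovered mean = sum / n_r = 7.41845 / 5 = 1.48369
Control mean = sum / n_c = 11.86647 / 8 = 1.4833087
Recovered sample variance s_r^2 = 1.0395e-07
Control sample variance s_c^2 = 1.04125e-08
Welch SE (unpooled) = sqrt(s_r^2/n_r + s_c^2/n_c) = sqrt(2.079e-08 + 1.30156e-09) = sqrt(2.20916e-08) = 0.000148632
|mean_r - mean_c| = 0.00038125
t = 0.00038125 / 0.000148632 = 2.57

2.57


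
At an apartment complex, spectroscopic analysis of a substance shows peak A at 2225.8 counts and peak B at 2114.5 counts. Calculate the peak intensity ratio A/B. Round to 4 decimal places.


Spectral peak ratio:
Peak A = 2225.8 counts
Peak B = 2114.5 counts
Ratio = 2225.8 / 2114.5 = 1.0526

1.0526


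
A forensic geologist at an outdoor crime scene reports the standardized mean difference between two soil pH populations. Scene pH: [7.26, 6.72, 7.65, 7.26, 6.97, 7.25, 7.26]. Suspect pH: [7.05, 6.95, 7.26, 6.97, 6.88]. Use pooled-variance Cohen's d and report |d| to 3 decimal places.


Pooled-variance Cohen's d for soil pH comparison:
Scene mean = 50.37 / 7 = 7.195714
Suspect mean = 35.11 / 5 = 7.022
Scene sample variance s_s^2 = 0.083162
Suspect sample variance s_c^2 = 0.02137
Pooled variance = ((n_s-1)*s_s^2 + (n_c-1)*s_c^2) / (n_s + n_c - 2) = 0.058445
Pooled SD = sqrt(0.058445) = 0.241754
Mean difference = 0.173714
|d| = |0.173714| / 0.241754 = 0.719

0.719


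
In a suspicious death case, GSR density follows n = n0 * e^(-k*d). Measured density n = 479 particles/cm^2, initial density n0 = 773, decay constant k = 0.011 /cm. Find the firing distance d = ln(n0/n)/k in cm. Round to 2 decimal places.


GSR distance calculation:
n0/n = 773 / 479 = 1.613779
ln(n0/n) = 0.478579
d = 0.478579 / 0.011 = 43.51 cm

43.51


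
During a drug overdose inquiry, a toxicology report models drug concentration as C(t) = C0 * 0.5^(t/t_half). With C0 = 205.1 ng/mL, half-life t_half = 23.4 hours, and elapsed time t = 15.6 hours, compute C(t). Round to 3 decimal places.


Drug concentration decay:
Number of half-lives = t / t_half = 15.6 / 23.4 = 0.666667
Decay factor = 0.5^0.666667 = 0.62996038
C(t) = 205.1 * 0.62996038 = 129.205 ng/mL

129.205


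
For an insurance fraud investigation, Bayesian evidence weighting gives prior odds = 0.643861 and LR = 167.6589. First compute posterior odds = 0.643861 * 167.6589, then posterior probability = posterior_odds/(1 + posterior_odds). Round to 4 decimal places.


Bayesian evidence evaluation:
Posterior odds = prior_odds * LR = 0.643861 * 167.6589 = 107.949
Posterior probability = posterior_odds / (1 + posterior_odds)
= 107.949 / (1 + 107.949)
= 107.949 / 108.949
= 0.9908

0.9908


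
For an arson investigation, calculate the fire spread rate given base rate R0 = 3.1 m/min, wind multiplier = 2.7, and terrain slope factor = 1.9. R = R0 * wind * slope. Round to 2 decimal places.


Fire spread rate calculation:
R = R0 * wind_factor * slope_factor
= 3.1 * 2.7 * 1.9
= 8.37 * 1.9
= 15.90 m/min

15.90


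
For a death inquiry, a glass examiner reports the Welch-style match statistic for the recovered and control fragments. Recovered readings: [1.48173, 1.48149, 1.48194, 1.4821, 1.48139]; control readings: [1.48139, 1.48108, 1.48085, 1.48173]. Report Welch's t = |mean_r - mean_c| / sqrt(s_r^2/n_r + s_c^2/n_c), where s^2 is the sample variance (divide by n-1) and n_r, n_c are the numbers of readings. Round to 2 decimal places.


Welch's t-criterion for glass RI comparison:
Recovered mean = sum / n_r = 7.40865 / 5 = 1.48173
Control mean = sum / n_c = 5.92505 / 4 = 1.4812625
Recovered sample variance s_r^2 = 8.855e-08
Control sample variance s_c^2 = 1.46092e-07
Welch SE (unpooled) = sqrt(s_r^2/n_r + s_c^2/n_c) = sqrt(1.771e-08 + 3.65229e-08) = sqrt(5.42329e-08) = 0.00023288
|mean_r - mean_c| = 0.0004675
t = 0.0004675 / 0.00023288 = 2.01

2.01


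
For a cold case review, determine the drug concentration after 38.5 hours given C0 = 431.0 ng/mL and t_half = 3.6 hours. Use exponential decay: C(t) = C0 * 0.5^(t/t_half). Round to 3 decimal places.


Drug concentration decay:
Number of half-lives = t / t_half = 38.5 / 3.6 = 10.694444
Decay factor = 0.5^10.694444 = 0.00060346
C(t) = 431.0 * 0.00060346 = 0.260 ng/mL

0.260


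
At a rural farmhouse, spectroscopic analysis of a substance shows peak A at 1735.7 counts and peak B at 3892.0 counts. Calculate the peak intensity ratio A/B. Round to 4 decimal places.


Spectral peak ratio:
Peak A = 1735.7 counts
Peak B = 3892.0 counts
Ratio = 1735.7 / 3892.0 = 0.4460

0.4460


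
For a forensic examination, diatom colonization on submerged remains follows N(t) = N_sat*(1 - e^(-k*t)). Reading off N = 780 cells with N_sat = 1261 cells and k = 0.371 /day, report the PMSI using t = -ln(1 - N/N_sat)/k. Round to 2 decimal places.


PMSI from diatom colonization curve:
N / N_sat = 780 / 1261 = 0.618557
1 - N/N_sat = 0.381443
ln(1 - N/N_sat) = -0.963794
t = -ln(1 - N/N_sat) / k = -(-0.963794) / 0.371 = 2.60 days

2.60


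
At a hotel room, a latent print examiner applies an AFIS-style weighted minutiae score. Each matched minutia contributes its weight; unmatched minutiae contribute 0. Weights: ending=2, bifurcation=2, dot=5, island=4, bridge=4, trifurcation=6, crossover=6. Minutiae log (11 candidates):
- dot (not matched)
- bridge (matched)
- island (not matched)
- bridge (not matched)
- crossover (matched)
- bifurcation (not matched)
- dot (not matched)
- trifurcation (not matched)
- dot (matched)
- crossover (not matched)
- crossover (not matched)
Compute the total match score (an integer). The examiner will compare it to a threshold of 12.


Weighted minutiae match score:
  dot: not matched, +0
  bridge: matched, +4 (running total 4)
  island: not matched, +0
  bridge: not matched, +0
  crossover: matched, +6 (running total 10)
  bifurcation: not matched, +0
  dot: not matched, +0
  trifurcation: not matched, +0
  dot: matched, +5 (running total 15)
  crossover: not matched, +0
  crossover: not matched, +0
Total score = 15
Threshold = 12; verdict = identification

15
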